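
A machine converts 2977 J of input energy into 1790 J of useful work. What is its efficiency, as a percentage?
η = W_out/W_in = 1790/2977 = 60.13%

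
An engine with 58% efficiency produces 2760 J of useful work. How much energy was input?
W_in = W_out/η = 2760/0.58 = 4759 J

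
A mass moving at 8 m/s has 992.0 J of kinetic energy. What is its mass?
m = 2·KE/v² = 2·992.0/(8)² = 31.0 kg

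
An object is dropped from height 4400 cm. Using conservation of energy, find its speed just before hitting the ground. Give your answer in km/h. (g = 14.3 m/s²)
Convert to SI: h = 44.0 m
mgh = ½mv² ⇒ v = √(2gh) = √(2·14.3·44.0) = 35.4739 m/s = 127.7 km/h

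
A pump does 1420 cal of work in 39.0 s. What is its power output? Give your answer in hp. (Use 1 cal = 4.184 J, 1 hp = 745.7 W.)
Convert to SI: W = 5941.28 J, t = 39.0 s
P = W/t = 5941.28/39.0 = 152.341 W = 0.2043 hp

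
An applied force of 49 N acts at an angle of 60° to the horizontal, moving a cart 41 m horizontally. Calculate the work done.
W = F·d·cosθ = (49)(41)cos(60°) = 1005 J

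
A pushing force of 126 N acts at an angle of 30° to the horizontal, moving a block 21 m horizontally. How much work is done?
W = F·d·cosθ = (126)(21)cos(30°) = 2292 J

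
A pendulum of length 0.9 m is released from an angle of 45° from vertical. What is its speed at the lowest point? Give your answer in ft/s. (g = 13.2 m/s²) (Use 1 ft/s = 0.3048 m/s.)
h = L(1 − cosθ) = 0.9(1 − cos45°) = 0.263604 m
v = √(2gh) = √(2·13.2·0.263604) = 2.63802 m/s = 8.655 ft/s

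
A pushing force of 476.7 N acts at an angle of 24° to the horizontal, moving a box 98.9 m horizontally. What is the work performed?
W = F·d·cosθ = (476.7)(98.9)cos(24°) = 43070 J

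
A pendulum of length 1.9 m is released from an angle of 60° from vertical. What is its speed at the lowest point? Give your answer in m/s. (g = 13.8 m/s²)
h = L(1 − cosθ) = 1.9(1 − cos60°) = 0.95 m
v = √(2gh) = √(2·13.8·0.95) = 5.121 m/s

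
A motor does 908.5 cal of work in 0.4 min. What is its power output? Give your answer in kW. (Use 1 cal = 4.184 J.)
Convert to SI: W = 3801.16 J, t = 24.0 s
P = W/t = 3801.16/24.0 = 158.382 W = 0.1584 kW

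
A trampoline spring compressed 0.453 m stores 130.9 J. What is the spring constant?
k = 2·PE/x² = 2·130.9/(0.453)² = 1276 N/m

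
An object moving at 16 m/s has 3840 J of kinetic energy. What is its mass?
m = 2·KE/v² = 2·3840/(16)² = 30.0 kg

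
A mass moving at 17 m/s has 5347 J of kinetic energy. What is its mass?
m = 2·KE/v² = 2·5347/(17)² = 37.0 kg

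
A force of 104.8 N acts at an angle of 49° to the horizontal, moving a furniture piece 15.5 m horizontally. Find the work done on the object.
W = F·d·cosθ = (104.8)(15.5)cos(49°) = 1066 J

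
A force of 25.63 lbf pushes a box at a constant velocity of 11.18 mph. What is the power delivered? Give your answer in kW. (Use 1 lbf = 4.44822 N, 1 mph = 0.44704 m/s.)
Convert to SI: F = 114.008 N, v = 4.99791 m/s
P = Fv = (114.008)(4.99791) = 569.801 W = 0.5698 kW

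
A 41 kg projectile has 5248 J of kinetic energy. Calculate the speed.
v = √(2·KE/m) = √(2·5248/41) = 16.0 m/s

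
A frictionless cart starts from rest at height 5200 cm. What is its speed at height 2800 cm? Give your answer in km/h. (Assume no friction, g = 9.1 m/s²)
Convert to SI: h₁−h₂ = 24.0 m
mgh₁ = mgh₂ + ½mv² ⇒ v = √(2g(h₁−h₂)) = √(2·9.1·24.0) = 20.8998 m/s = 75.24 km/h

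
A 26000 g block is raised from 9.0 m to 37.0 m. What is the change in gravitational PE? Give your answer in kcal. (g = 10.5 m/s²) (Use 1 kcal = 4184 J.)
Convert to SI: m = 26.0 kg, Δh = 28.0 m
ΔPE = mgΔh = (26.0)(10.5)(28.0) = 7644.0 J = 1.827 kcal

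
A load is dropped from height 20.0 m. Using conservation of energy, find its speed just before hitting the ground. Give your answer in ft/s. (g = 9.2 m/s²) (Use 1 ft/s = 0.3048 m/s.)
mgh = ½mv² ⇒ v = √(2gh) = √(2·9.2·20.0) = 19.1833 m/s = 62.94 ft/s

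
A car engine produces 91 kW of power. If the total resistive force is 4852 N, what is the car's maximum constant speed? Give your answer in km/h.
P = Fv ⇒ v = P/F = 91000 W/4852.0 N = 18.7552 m/s = 67.52 km/h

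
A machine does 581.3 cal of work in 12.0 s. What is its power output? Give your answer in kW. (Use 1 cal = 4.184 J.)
Convert to SI: W = 2432.16 J, t = 12.0 s
P = W/t = 2432.16/12.0 = 202.68 W = 0.2027 kW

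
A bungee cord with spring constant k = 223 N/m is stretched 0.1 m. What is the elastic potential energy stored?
PE = ½kx² = ½(223)(0.1)² = 1.115 J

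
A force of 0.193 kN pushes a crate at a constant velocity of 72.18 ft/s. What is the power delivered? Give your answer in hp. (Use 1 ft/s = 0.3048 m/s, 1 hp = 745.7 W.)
Convert to SI: F = 193.0 N, v = 22.0005 m/s
P = Fv = (193.0)(22.0005) = 4246.09 W = 5.694 hp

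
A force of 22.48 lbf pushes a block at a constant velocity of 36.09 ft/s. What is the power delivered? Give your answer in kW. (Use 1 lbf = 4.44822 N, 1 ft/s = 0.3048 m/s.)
Convert to SI: F = 99.996 N, v = 11.0002 m/s
P = Fv = (99.996)(11.0002) = 1099.98 W = 1.1 kW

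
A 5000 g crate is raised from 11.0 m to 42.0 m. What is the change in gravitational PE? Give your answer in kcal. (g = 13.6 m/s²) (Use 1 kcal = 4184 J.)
Convert to SI: m = 5.0 kg, Δh = 31.0 m
ΔPE = mgΔh = (5.0)(13.6)(31.0) = 2108.0 J = 0.5038 kcal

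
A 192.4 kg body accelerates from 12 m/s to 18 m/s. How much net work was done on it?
W = ΔKE = ½m(v₂² − v₁²) = ½(192.4)(18² − 12²) = 17316.0 J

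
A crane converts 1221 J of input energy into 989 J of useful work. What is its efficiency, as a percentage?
η = W_out/W_in = 989/1221 = 81.0%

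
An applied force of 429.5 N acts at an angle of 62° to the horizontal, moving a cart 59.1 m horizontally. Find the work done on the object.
W = F·d·cosθ = (429.5)(59.1)cos(62°) = 11920 J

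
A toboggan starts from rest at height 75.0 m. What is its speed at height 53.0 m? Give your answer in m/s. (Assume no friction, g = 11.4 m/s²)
mgh₁ = mgh₂ + ½mv² ⇒ v = √(2g(h₁−h₂)) = √(2·11.4·22.0) = 22.4 m/s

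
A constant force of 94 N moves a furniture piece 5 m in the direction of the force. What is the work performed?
W = F·d = (94)(5) = 470.0 J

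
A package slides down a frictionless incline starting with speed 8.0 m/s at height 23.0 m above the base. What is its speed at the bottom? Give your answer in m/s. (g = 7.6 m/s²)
½mv₀² + mgh = ½mv² ⇒ v = √(v₀² + 2gh) = √(8.0² + 2·7.6·23.0) = 20.34 m/s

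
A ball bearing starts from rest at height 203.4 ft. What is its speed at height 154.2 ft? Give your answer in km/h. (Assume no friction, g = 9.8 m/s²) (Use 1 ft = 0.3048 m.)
Convert to SI: h₁−h₂ = 14.9962 m
mgh₁ = mgh₂ + ½mv² ⇒ v = √(2g(h₁−h₂)) = √(2·9.8·14.9962) = 17.1442 m/s = 61.72 km/h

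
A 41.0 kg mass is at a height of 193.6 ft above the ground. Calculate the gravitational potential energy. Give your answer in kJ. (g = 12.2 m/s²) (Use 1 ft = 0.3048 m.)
Convert to SI: m = 41.0 kg, h = 59.0093 m
PE = mgh = (41.0)(12.2)(59.0093) = 29516.4 J = 29.52 kJ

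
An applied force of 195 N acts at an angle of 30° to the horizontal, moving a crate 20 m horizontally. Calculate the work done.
W = F·d·cosθ = (195)(20)cos(30°) = 3377 J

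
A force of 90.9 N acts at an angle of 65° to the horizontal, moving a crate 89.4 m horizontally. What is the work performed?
W = F·d·cosθ = (90.9)(89.4)cos(65°) = 3434 J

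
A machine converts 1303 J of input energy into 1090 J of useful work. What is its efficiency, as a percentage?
η = W_out/W_in = 1090/1303 = 83.65%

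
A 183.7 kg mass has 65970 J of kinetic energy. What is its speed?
v = √(2·KE/m) = √(2·65970/183.7) = 26.8 m/s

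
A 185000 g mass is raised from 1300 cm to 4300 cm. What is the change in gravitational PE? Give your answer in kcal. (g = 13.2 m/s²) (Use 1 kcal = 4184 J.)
Convert to SI: m = 185.0 kg, Δh = 30.0 m
ΔPE = mgΔh = (185.0)(13.2)(30.0) = 73260.0 J = 17.51 kcal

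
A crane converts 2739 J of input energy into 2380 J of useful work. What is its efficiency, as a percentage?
η = W_out/W_in = 2380/2739 = 86.89%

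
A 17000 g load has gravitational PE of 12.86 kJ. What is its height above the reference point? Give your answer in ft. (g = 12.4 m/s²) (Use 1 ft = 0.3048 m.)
Convert to SI: m = 17.0 kg, PE = 12860.0 J
h = PE/(mg) = 12860.0/(17.0·12.4) = 61.0057 m = 200.1 ft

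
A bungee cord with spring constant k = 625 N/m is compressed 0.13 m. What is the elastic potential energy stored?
PE = ½kx² = ½(625)(0.13)² = 5.281 J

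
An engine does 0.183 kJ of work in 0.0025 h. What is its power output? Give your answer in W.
Convert to SI: W = 183.0 J, t = 9.0 s
P = W/t = 183.0/9.0 = 20.33 W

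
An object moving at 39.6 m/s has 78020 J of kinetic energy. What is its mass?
m = 2·KE/v² = 2·78020/(39.6)² = 99.51 kg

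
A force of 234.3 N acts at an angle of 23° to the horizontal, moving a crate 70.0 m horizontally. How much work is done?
W = F·d·cosθ = (234.3)(70.0)cos(23°) = 15100 J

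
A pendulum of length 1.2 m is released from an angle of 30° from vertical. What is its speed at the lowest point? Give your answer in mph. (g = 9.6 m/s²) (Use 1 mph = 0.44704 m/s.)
h = L(1 − cosθ) = 1.2(1 − cos30°) = 0.16077 m
v = √(2gh) = √(2·9.6·0.16077) = 1.75692 m/s = 3.93 mph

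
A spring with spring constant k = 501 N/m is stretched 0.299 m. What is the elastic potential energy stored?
PE = ½kx² = ½(501)(0.299)² = 22.39 J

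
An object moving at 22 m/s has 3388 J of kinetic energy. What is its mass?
m = 2·KE/v² = 2·3388/(22)² = 14.0 kg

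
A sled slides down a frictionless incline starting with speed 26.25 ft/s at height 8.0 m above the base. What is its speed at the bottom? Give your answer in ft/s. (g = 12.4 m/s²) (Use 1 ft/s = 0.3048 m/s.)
Convert to SI: v₀ = 8.001 m/s, h = 8.0 m
½mv₀² + mgh = ½mv² ⇒ v = √(v₀² + 2gh) = √(8.001² + 2·12.4·8.0) = 16.1993 m/s = 53.15 ft/s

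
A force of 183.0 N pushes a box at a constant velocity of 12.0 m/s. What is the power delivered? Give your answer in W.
P = Fv = (183.0)(12.0) = 2196 W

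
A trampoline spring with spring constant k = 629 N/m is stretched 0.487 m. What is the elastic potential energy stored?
PE = ½kx² = ½(629)(0.487)² = 74.59 J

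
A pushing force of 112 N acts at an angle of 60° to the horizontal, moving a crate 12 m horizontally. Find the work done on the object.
W = F·d·cosθ = (112)(12)cos(60°) = 672.0 J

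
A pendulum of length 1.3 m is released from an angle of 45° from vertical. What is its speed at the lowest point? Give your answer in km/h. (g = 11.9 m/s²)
h = L(1 − cosθ) = 1.3(1 − cos45°) = 0.380761 m
v = √(2gh) = √(2·11.9·0.380761) = 3.01033 m/s = 10.84 km/h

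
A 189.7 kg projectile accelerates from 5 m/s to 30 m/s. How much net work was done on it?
W = ΔKE = ½m(v₂² − v₁²) = ½(189.7)(30² − 5²) = 82993.75 J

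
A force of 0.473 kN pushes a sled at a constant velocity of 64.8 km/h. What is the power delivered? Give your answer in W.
Convert to SI: F = 473.0 N, v = 18.0 m/s
P = Fv = (473.0)(18.0) = 8514 W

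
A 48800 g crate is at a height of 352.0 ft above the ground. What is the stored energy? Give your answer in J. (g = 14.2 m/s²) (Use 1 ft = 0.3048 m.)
Convert to SI: m = 48.8 kg, h = 107.29 m
PE = mgh = (48.8)(14.2)(107.29) = 74350 J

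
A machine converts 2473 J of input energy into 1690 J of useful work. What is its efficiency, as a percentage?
η = W_out/W_in = 1690/2473 = 68.34%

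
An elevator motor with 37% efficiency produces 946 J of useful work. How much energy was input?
W_in = W_out/η = 946/0.37 = 2557 J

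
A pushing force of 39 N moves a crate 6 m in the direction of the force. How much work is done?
W = F·d = (39)(6) = 234.0 J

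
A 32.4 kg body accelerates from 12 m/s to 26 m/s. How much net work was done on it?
W = ΔKE = ½m(v₂² − v₁²) = ½(32.4)(26² − 12²) = 8618.4 J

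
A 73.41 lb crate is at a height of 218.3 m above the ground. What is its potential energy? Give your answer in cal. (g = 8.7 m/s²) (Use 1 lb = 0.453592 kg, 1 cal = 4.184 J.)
Convert to SI: m = 33.2982 kg, h = 218.3 m
PE = mgh = (33.2982)(8.7)(218.3) = 63240.3 J = 15110 cal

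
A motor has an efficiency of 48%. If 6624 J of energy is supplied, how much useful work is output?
W_out = η·W_in = 0.48·6624 = 3179.52 J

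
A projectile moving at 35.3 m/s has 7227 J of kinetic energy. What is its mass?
m = 2·KE/v² = 2·7227/(35.3)² = 11.6 kg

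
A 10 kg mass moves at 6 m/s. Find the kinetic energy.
KE = ½mv² = ½(10)(6)² = 180.0 J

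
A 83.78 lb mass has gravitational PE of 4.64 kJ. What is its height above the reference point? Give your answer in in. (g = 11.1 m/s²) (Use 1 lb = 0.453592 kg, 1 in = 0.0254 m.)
Convert to SI: m = 38.0019 kg, PE = 4640.0 J
h = PE/(mg) = 4640.0/(38.0019·11.1) = 10.9999 m = 433.1 in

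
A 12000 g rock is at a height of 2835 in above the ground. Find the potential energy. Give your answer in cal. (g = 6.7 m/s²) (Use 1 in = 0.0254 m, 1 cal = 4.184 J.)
Convert to SI: m = 12.0 kg, h = 72.009 m
PE = mgh = (12.0)(6.7)(72.009) = 5789.52 J = 1384 cal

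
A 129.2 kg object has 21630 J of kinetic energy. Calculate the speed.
v = √(2·KE/m) = √(2·21630/129.2) = 18.3 m/s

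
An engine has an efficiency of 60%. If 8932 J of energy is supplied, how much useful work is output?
W_out = η·W_in = 0.6·8932 = 5359.2 J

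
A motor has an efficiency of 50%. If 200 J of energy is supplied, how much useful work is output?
W_out = η·W_in = 0.5·200 = 100.0 J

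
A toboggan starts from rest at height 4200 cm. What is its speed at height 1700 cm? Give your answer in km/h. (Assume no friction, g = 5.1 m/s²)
Convert to SI: h₁−h₂ = 25.0 m
mgh₁ = mgh₂ + ½mv² ⇒ v = √(2g(h₁−h₂)) = √(2·5.1·25.0) = 15.9687 m/s = 57.49 km/h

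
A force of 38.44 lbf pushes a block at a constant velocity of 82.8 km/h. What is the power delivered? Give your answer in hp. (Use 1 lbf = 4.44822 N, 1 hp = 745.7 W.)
Convert to SI: F = 170.99 N, v = 23.0 m/s
P = Fv = (170.99)(23.0) = 3932.76 W = 5.274 hp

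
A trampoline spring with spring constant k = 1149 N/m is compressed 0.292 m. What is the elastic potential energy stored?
PE = ½kx² = ½(1149)(0.292)² = 48.98 J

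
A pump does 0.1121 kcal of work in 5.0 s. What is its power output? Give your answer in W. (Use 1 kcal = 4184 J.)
Convert to SI: W = 469.026 J, t = 5.0 s
P = W/t = 469.026/5.0 = 93.81 W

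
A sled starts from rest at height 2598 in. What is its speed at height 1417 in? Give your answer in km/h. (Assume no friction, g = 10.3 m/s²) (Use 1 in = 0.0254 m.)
Convert to SI: h₁−h₂ = 29.9974 m
mgh₁ = mgh₂ + ½mv² ⇒ v = √(2g(h₁−h₂)) = √(2·10.3·29.9974) = 24.8585 m/s = 89.49 km/h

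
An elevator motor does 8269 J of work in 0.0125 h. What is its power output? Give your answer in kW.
Convert to SI: W = 8269.0 J, t = 45.0 s
P = W/t = 8269.0/45.0 = 183.756 W = 0.1838 kW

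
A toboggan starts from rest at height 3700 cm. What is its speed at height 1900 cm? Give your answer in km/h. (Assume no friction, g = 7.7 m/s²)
Convert to SI: h₁−h₂ = 18.0 m
mgh₁ = mgh₂ + ½mv² ⇒ v = √(2g(h₁−h₂)) = √(2·7.7·18.0) = 16.6493 m/s = 59.94 km/h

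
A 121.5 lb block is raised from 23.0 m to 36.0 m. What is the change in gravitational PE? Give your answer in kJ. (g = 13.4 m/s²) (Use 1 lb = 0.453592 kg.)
Convert to SI: m = 55.1114 kg, Δh = 13.0 m
ΔPE = mgΔh = (55.1114)(13.4)(13.0) = 9600.41 J = 9.6 kJ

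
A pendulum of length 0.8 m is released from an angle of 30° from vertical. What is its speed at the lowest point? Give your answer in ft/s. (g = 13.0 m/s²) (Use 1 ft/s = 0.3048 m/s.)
h = L(1 − cosθ) = 0.8(1 − cos30°) = 0.10718 m
v = √(2gh) = √(2·13.0·0.10718) = 1.66933 m/s = 5.477 ft/s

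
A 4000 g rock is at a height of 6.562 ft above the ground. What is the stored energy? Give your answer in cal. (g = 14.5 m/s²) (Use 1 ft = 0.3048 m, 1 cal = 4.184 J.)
Convert to SI: m = 4.0 kg, h = 2.0001 m
PE = mgh = (4.0)(14.5)(2.0001) = 116.006 J = 27.73 cal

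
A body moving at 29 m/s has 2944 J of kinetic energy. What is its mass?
m = 2·KE/v² = 2·2944/(29)² = 7.001 kg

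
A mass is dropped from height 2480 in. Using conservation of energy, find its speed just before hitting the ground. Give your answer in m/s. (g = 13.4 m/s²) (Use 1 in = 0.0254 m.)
Convert to SI: h = 62.992 m
mgh = ½mv² ⇒ v = √(2gh) = √(2·13.4·62.992) = 41.09 m/s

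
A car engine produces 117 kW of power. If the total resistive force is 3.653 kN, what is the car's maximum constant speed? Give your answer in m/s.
Convert to SI: F = 3653.0 N
P = Fv ⇒ v = P/F = 117000 W/3653.0 N = 32.03 m/s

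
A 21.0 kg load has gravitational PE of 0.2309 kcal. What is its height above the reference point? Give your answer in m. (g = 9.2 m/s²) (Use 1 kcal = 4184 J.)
Convert to SI: m = 21.0 kg, PE = 966.086 J
h = PE/(mg) = 966.086/(21.0·9.2) = 5.0 m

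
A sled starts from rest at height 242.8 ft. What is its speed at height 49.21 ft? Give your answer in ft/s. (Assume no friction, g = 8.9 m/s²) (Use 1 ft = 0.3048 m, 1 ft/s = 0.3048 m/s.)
Convert to SI: h₁−h₂ = 59.0062 m
mgh₁ = mgh₂ + ½mv² ⇒ v = √(2g(h₁−h₂)) = √(2·8.9·59.0062) = 32.4085 m/s = 106.3 ft/s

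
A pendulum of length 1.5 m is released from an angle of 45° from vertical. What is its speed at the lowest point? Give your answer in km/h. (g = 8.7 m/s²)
h = L(1 − cosθ) = 1.5(1 − cos45°) = 0.43934 m
v = √(2gh) = √(2·8.7·0.43934) = 2.76487 m/s = 9.954 km/h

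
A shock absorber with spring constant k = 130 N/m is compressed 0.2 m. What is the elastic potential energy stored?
PE = ½kx² = ½(130)(0.2)² = 2.6 J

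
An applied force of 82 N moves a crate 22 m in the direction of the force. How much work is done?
W = F·d = (82)(22) = 1804 J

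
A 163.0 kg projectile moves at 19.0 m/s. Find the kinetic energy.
KE = ½mv² = ½(163.0)(19.0)² = 29420 J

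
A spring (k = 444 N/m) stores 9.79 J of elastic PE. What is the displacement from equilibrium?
x = √(2·PE/k) = √(2·9.79/444) = 0.21 m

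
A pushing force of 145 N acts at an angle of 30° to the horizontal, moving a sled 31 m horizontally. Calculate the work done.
W = F·d·cosθ = (145)(31)cos(30°) = 3893 J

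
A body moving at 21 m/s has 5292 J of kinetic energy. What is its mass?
m = 2·KE/v² = 2·5292/(21)² = 24.0 kg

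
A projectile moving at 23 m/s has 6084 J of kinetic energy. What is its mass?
m = 2·KE/v² = 2·6084/(23)² = 23.0 kg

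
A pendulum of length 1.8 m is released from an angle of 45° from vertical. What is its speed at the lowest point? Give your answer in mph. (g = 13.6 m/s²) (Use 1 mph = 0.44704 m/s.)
h = L(1 − cosθ) = 1.8(1 − cos45°) = 0.527208 m
v = √(2gh) = √(2·13.6·0.527208) = 3.78683 m/s = 8.471 mph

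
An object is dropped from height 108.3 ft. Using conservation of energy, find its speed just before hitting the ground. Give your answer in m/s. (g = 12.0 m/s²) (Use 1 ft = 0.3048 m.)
Convert to SI: h = 33.0098 m
mgh = ½mv² ⇒ v = √(2gh) = √(2·12.0·33.0098) = 28.15 m/s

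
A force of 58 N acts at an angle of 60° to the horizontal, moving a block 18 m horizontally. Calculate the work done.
W = F·d·cosθ = (58)(18)cos(60°) = 522.0 J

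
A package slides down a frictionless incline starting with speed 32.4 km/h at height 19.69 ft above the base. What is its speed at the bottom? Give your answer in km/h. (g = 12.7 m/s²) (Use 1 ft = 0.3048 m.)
Convert to SI: v₀ = 9.0 m/s, h = 6.00151 m
½mv₀² + mgh = ½mv² ⇒ v = √(v₀² + 2gh) = √(9.0² + 2·12.7·6.00151) = 15.2787 m/s = 55.0 km/h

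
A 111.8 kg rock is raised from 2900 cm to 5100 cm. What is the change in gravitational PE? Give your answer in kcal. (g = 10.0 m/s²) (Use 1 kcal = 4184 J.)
Convert to SI: m = 111.8 kg, Δh = 22.0 m
ΔPE = mgΔh = (111.8)(10.0)(22.0) = 24596.0 J = 5.879 kcal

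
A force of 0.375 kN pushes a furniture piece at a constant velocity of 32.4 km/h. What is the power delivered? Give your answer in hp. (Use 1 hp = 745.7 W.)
Convert to SI: F = 375.0 N, v = 9.0 m/s
P = Fv = (375.0)(9.0) = 3375.0 W = 4.526 hp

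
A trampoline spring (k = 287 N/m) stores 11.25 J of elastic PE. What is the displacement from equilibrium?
x = √(2·PE/k) = √(2·11.25/287) = 0.28 m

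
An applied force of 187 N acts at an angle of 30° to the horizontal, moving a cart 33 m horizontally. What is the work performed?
W = F·d·cosθ = (187)(33)cos(30°) = 5344 J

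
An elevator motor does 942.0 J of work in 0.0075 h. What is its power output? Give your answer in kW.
Convert to SI: W = 942.0 J, t = 27.0 s
P = W/t = 942.0/27.0 = 34.8889 W = 0.03489 kW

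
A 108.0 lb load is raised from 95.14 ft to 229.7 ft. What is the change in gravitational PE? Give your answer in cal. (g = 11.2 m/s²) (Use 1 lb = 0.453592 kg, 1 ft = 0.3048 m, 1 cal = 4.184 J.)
Convert to SI: m = 48.9879 kg, Δh = 41.0139 m
ΔPE = mgΔh = (48.9879)(11.2)(41.0139) = 22502.9 J = 5378 cal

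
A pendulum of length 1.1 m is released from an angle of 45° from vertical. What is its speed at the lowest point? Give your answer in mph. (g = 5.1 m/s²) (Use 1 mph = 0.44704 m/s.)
h = L(1 − cosθ) = 1.1(1 − cos45°) = 0.322183 m
v = √(2gh) = √(2·5.1·0.322183) = 1.8128 m/s = 4.055 mph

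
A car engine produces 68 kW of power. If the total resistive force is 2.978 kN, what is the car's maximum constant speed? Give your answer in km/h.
Convert to SI: F = 2978.0 N
P = Fv ⇒ v = P/F = 68000 W/2978.0 N = 22.8341 m/s = 82.2 km/h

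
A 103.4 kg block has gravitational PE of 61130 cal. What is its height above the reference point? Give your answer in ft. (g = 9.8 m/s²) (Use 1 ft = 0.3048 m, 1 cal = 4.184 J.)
Convert to SI: m = 103.4 kg, PE = 255768 J
h = PE/(mg) = 255768/(103.4·9.8) = 252.406 m = 828.1 ft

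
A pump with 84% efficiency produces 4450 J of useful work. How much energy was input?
W_in = W_out/η = 4450/0.84 = 5298 J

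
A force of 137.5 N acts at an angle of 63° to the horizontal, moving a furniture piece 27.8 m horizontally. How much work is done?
W = F·d·cosθ = (137.5)(27.8)cos(63°) = 1735 J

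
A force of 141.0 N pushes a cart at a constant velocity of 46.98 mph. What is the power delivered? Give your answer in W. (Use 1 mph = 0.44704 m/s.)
Convert to SI: F = 141.0 N, v = 21.0019 m/s
P = Fv = (141.0)(21.0019) = 2961 W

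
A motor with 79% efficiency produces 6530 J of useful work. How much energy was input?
W_in = W_out/η = 6530/0.79 = 8266 J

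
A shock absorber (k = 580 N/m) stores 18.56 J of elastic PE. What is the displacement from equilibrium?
x = √(2·PE/k) = √(2·18.56/580) = 0.253 m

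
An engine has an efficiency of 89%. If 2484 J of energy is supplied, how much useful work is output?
W_out = η·W_in = 0.89·2484 = 2210.76 J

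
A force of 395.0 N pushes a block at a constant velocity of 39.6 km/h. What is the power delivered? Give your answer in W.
Convert to SI: F = 395.0 N, v = 11.0 m/s
P = Fv = (395.0)(11.0) = 4345 W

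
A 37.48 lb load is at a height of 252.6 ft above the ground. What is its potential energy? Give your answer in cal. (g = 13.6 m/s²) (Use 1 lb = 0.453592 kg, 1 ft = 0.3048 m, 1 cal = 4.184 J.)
Convert to SI: m = 17.0006 kg, h = 76.9925 m
PE = mgh = (17.0006)(13.6)(76.9925) = 17801.3 J = 4255 cal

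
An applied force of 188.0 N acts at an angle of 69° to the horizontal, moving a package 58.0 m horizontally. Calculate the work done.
W = F·d·cosθ = (188.0)(58.0)cos(69°) = 3908 J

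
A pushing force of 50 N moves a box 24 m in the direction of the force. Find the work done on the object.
W = F·d = (50)(24) = 1200 J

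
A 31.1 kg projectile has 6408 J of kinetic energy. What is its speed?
v = √(2·KE/m) = √(2·6408/31.1) = 20.3 m/s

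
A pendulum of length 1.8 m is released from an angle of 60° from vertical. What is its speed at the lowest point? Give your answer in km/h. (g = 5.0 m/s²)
h = L(1 − cosθ) = 1.8(1 − cos60°) = 0.9 m
v = √(2gh) = √(2·5.0·0.9) = 3.0 m/s = 10.8 km/h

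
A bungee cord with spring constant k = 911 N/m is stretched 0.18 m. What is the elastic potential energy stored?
PE = ½kx² = ½(911)(0.18)² = 14.76 J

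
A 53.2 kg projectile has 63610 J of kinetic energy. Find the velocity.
v = √(2·KE/m) = √(2·63610/53.2) = 48.9 m/s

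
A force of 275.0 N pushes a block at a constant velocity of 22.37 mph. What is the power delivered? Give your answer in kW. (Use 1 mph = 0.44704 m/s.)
Convert to SI: F = 275.0 N, v = 10.0003 m/s
P = Fv = (275.0)(10.0003) = 2750.08 W = 2.75 kW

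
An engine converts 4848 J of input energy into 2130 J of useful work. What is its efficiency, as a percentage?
η = W_out/W_in = 2130/4848 = 43.94%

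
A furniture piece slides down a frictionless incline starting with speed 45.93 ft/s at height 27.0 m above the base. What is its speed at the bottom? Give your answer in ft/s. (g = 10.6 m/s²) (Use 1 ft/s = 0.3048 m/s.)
Convert to SI: v₀ = 13.9995 m/s, h = 27.0 m
½mv₀² + mgh = ½mv² ⇒ v = √(v₀² + 2gh) = √(13.9995² + 2·10.6·27.0) = 27.7198 m/s = 90.94 ft/s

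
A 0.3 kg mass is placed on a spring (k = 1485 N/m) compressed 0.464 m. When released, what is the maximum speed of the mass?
½kx² = ½mv² ⇒ v = x√(k/m) = (0.464)√(1485/0.3) = 32.65 m/s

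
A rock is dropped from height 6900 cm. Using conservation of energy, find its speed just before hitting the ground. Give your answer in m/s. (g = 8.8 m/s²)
Convert to SI: h = 69.0 m
mgh = ½mv² ⇒ v = √(2gh) = √(2·8.8·69.0) = 34.85 m/s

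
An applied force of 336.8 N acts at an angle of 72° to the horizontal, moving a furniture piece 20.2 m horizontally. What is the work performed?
W = F·d·cosθ = (336.8)(20.2)cos(72°) = 2102 J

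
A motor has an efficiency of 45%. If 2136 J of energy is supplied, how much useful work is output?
W_out = η·W_in = 0.45·2136 = 961.2 J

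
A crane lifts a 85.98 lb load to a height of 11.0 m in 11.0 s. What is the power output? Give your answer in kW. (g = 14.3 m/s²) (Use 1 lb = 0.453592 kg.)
Convert to SI: m = 38.9998 kg, h = 11.0 m, t = 11.0 s
P = mgh/t = (38.9998)(14.3)(11.0)/11.0 = 557.698 W = 0.5577 kW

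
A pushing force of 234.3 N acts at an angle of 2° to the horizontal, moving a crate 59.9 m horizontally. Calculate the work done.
W = F·d·cosθ = (234.3)(59.9)cos(2°) = 14030 J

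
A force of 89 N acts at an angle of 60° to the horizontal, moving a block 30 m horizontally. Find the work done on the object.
W = F·d·cosθ = (89)(30)cos(60°) = 1335 J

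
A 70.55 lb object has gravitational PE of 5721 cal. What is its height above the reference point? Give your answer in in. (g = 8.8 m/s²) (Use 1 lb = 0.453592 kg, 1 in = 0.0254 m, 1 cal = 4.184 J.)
Convert to SI: m = 32.0009 kg, PE = 23936.7 J
h = PE/(mg) = 23936.7/(32.0009·8.8) = 84.9999 m = 3346 in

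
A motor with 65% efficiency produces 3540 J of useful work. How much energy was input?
W_in = W_out/η = 3540/0.65 = 5446 J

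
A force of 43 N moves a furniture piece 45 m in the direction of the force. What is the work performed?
W = F·d = (43)(45) = 1935 J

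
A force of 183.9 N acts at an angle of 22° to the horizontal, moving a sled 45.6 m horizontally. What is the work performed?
W = F·d·cosθ = (183.9)(45.6)cos(22°) = 7775 J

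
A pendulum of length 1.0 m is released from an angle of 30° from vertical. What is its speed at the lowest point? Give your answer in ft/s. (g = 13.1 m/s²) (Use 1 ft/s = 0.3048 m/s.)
h = L(1 − cosθ) = 1.0(1 − cos30°) = 0.133975 m
v = √(2gh) = √(2·13.1·0.133975) = 1.87354 m/s = 6.147 ft/s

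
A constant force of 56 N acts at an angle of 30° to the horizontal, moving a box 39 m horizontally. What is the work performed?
W = F·d·cosθ = (56)(39)cos(30°) = 1891 J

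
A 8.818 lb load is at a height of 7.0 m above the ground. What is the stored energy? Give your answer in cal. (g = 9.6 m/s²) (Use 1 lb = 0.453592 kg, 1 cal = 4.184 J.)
Convert to SI: m = 3.99977 kg, h = 7.0 m
PE = mgh = (3.99977)(9.6)(7.0) = 268.785 J = 64.24 cal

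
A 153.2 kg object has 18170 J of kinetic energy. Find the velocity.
v = √(2·KE/m) = √(2·18170/153.2) = 15.4 m/s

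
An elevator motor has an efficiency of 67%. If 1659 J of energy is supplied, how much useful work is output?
W_out = η·W_in = 0.67·1659 = 1111.53 J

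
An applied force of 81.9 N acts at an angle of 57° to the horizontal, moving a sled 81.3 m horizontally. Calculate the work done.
W = F·d·cosθ = (81.9)(81.3)cos(57°) = 3626 J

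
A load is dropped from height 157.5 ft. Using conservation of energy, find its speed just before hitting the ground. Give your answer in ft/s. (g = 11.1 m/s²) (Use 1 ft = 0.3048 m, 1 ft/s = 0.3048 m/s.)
Convert to SI: h = 48.006 m
mgh = ½mv² ⇒ v = √(2gh) = √(2·11.1·48.006) = 32.6456 m/s = 107.1 ft/s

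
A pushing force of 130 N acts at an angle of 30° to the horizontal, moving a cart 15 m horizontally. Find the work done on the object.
W = F·d·cosθ = (130)(15)cos(30°) = 1689 J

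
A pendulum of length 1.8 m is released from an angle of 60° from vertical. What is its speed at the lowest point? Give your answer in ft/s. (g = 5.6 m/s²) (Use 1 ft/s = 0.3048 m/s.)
h = L(1 − cosθ) = 1.8(1 − cos60°) = 0.9 m
v = √(2gh) = √(2·5.6·0.9) = 3.1749 m/s = 10.42 ft/s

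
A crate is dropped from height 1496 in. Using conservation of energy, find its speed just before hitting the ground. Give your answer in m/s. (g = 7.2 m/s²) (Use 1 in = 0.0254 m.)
Convert to SI: h = 37.9984 m
mgh = ½mv² ⇒ v = √(2gh) = √(2·7.2·37.9984) = 23.39 m/s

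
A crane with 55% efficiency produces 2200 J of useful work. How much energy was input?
W_in = W_out/η = 2200/0.55 = 4000 J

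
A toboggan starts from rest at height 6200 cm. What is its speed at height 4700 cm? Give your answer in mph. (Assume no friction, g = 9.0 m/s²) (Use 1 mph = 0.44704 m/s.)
Convert to SI: h₁−h₂ = 15.0 m
mgh₁ = mgh₂ + ½mv² ⇒ v = √(2g(h₁−h₂)) = √(2·9.0·15.0) = 16.4317 m/s = 36.76 mph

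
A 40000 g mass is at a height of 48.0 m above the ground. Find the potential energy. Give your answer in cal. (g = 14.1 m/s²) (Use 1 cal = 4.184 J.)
Convert to SI: m = 40.0 kg, h = 48.0 m
PE = mgh = (40.0)(14.1)(48.0) = 27072.0 J = 6470 cal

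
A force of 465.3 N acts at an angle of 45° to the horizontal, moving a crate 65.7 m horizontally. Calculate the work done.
W = F·d·cosθ = (465.3)(65.7)cos(45°) = 21620 J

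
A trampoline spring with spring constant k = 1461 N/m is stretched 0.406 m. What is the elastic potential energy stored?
PE = ½kx² = ½(1461)(0.406)² = 120.4 J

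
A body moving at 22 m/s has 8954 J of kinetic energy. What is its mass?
m = 2·KE/v² = 2·8954/(22)² = 37.0 kg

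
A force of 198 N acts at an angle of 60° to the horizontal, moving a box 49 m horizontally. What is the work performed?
W = F·d·cosθ = (198)(49)cos(60°) = 4851 J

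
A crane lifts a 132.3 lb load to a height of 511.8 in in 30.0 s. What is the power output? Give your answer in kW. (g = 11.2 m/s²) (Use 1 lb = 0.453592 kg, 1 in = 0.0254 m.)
Convert to SI: m = 60.0102 kg, h = 12.9997 m, t = 30.0 s
P = mgh/t = (60.0102)(11.2)(12.9997)/30.0 = 291.243 W = 0.2912 kW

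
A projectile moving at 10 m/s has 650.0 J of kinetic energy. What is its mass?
m = 2·KE/v² = 2·650.0/(10)² = 13.0 kg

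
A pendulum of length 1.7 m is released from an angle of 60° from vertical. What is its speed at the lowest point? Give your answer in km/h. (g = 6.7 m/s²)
h = L(1 − cosθ) = 1.7(1 − cos60°) = 0.85 m
v = √(2gh) = √(2·6.7·0.85) = 3.37491 m/s = 12.15 km/h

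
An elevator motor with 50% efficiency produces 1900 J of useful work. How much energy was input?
W_in = W_out/η = 1900/0.5 = 3800 J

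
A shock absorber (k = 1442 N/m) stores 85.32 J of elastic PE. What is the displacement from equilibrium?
x = √(2·PE/k) = √(2·85.32/1442) = 0.344 m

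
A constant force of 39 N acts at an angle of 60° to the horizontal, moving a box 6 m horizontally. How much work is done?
W = F·d·cosθ = (39)(6)cos(60°) = 117.0 J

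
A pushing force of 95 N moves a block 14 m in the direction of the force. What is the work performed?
W = F·d = (95)(14) = 1330 J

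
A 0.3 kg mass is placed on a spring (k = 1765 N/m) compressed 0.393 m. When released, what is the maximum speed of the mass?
½kx² = ½mv² ⇒ v = x√(k/m) = (0.393)√(1765/0.3) = 30.14 m/s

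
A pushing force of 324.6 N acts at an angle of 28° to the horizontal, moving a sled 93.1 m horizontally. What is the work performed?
W = F·d·cosθ = (324.6)(93.1)cos(28°) = 26680 J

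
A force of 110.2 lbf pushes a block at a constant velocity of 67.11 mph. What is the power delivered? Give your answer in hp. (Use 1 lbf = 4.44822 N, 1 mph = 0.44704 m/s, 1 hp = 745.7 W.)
Convert to SI: F = 490.194 N, v = 30.0009 m/s
P = Fv = (490.194)(30.0009) = 14706.2 W = 19.72 hp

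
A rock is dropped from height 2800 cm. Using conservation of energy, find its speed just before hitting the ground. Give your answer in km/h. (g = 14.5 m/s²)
Convert to SI: h = 28.0 m
mgh = ½mv² ⇒ v = √(2gh) = √(2·14.5·28.0) = 28.4956 m/s = 102.6 km/h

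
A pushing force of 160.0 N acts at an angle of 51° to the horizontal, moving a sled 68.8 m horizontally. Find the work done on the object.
W = F·d·cosθ = (160.0)(68.8)cos(51°) = 6928 J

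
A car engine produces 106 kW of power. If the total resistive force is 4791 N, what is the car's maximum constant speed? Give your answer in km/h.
P = Fv ⇒ v = P/F = 106000 W/4791.0 N = 22.1248 m/s = 79.65 km/h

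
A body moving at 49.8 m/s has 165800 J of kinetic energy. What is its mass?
m = 2·KE/v² = 2·165800/(49.8)² = 133.7 kg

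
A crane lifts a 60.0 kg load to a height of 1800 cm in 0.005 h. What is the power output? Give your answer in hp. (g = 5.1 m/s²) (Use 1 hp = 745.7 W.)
Convert to SI: m = 60.0 kg, h = 18.0 m, t = 18.0 s
P = mgh/t = (60.0)(5.1)(18.0)/18.0 = 306.0 W = 0.4104 hp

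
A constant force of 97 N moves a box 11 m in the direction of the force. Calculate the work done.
W = F·d = (97)(11) = 1067 J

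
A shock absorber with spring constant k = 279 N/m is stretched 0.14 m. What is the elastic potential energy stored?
PE = ½kx² = ½(279)(0.14)² = 2.734 J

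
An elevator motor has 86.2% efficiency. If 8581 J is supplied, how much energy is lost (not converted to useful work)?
W_lost = W_in(1 − η) = 8581·(1 − 0.862) = 1184 J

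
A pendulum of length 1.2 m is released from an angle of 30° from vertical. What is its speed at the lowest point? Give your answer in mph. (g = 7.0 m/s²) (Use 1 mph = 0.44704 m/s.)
h = L(1 − cosθ) = 1.2(1 − cos30°) = 0.16077 m
v = √(2gh) = √(2·7.0·0.16077) = 1.50026 m/s = 3.356 mph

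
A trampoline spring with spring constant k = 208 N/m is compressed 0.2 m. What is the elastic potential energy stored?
PE = ½kx² = ½(208)(0.2)² = 4.16 J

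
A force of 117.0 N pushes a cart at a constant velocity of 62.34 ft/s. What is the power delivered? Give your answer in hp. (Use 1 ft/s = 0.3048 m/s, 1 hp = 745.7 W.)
Convert to SI: F = 117.0 N, v = 19.0012 m/s
P = Fv = (117.0)(19.0012) = 2223.14 W = 2.981 hp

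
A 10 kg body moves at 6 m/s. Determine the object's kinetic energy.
KE = ½mv² = ½(10)(6)² = 180.0 J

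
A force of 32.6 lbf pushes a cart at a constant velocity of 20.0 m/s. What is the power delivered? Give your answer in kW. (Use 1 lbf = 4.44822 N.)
Convert to SI: F = 145.012 N, v = 20.0 m/s
P = Fv = (145.012)(20.0) = 2900.24 W = 2.9 kW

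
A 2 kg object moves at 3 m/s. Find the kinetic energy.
KE = ½mv² = ½(2)(3)² = 9.0 J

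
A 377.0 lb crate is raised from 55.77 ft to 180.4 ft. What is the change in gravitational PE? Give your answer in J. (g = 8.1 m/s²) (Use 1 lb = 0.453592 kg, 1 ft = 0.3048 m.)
Convert to SI: m = 171.004 kg, Δh = 37.9872 m
ΔPE = mgΔh = (171.004)(8.1)(37.9872) = 52620 J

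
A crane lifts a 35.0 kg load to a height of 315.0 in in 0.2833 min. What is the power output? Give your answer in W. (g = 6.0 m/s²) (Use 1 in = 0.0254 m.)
Convert to SI: m = 35.0 kg, h = 8.001 m, t = 16.998 s
P = mgh/t = (35.0)(6.0)(8.001)/16.998 = 98.85 W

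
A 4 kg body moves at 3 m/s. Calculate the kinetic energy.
KE = ½mv² = ½(4)(3)² = 18.0 J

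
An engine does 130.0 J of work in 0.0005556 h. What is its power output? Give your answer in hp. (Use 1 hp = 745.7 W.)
Convert to SI: W = 130.0 J, t = 2.00016 s
P = W/t = 130.0/2.00016 = 64.9948 W = 0.08716 hp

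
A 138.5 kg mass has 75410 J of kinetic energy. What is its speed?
v = √(2·KE/m) = √(2·75410/138.5) = 33.0 m/s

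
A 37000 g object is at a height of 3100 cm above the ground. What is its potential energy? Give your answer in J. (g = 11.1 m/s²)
Convert to SI: m = 37.0 kg, h = 31.0 m
PE = mgh = (37.0)(11.1)(31.0) = 12730 J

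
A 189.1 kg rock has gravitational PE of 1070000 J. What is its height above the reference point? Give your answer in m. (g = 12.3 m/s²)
h = PE/(mg) = 1070000/(189.1·12.3) = 460.0 m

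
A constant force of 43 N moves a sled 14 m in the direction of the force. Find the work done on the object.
W = F·d = (43)(14) = 602.0 J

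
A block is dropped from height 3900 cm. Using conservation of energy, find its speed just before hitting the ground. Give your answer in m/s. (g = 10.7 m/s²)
Convert to SI: h = 39.0 m
mgh = ½mv² ⇒ v = √(2gh) = √(2·10.7·39.0) = 28.89 m/s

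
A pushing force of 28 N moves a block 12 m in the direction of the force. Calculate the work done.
W = F·d = (28)(12) = 336.0 J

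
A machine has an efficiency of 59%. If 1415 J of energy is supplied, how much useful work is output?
W_out = η·W_in = 0.59·1415 = 834.85 J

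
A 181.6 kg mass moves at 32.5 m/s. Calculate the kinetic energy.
KE = ½mv² = ½(181.6)(32.5)² = 95910 J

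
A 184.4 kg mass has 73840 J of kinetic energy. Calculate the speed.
v = √(2·KE/m) = √(2·73840/184.4) = 28.3 m/s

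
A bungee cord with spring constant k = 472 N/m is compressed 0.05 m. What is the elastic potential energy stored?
PE = ½kx² = ½(472)(0.05)² = 0.59 J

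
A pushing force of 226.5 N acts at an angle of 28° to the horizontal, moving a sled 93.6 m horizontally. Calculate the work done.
W = F·d·cosθ = (226.5)(93.6)cos(28°) = 18720 J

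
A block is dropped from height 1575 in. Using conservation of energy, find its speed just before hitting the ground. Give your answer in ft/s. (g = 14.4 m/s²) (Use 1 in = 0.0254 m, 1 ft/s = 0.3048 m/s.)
Convert to SI: h = 40.005 m
mgh = ½mv² ⇒ v = √(2gh) = √(2·14.4·40.005) = 33.9432 m/s = 111.4 ft/s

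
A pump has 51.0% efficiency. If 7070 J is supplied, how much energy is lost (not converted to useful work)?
W_lost = W_in(1 − η) = 7070·(1 − 0.51) = 3464 J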